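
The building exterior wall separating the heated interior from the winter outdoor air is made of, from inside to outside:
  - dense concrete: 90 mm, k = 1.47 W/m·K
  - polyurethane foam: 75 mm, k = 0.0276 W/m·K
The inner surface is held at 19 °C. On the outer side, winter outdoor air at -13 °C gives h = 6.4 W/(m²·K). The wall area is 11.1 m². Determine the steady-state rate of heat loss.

Q ≈ 121 W

Treating each layer as a thermal resistance in series:
R_dense concrete = L/(kA) = 0.09/(1.47×11.1) = 0.005516 K/W
R_polyurethane foam = L/(kA) = 0.075/(0.0276×11.1) = 0.2448 K/W
R_outer film = 1/(h_o·A) = 1/(6.4×11.1) = 0.01408 K/W
R_total = 0.2644 K/W
Q = ΔT / R_total = 32 / 0.2644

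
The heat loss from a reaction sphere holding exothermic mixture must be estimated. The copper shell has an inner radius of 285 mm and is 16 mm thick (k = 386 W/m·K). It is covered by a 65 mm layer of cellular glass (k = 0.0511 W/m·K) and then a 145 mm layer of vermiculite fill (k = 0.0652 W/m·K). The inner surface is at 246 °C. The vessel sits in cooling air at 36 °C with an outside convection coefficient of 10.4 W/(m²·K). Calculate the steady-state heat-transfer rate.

Each spherical layer contributes R = (1/r_i − 1/r_o)/(4πk):
R_copper shell = (1/0.285 − 1/0.301)/(4π×386) = 3.845×10^-5 K/W
R_cellular glass = (1/0.301 − 1/0.366)/(4π×0.0511) = 0.9188 K/W
R_vermiculite fill = (1/0.366 − 1/0.511)/(4π×0.0652) = 0.9463 K/W
R_outer film = 1/(h·4πr_o²) = 1/(10.4×4π×0.511²) = 0.0293 K/W
R_total = 1.894 K/W
Q = ΔT/R_total = 210/1.894

Q ≈ 111 W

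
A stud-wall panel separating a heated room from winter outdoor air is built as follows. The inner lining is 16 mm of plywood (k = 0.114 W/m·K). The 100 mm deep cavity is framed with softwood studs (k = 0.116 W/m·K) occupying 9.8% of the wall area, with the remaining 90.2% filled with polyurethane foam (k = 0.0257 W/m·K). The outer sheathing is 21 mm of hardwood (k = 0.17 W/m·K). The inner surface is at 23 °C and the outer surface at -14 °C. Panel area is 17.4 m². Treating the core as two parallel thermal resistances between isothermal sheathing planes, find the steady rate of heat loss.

Q ≈ 204 W

Sheathing layers in series; stud and cavity paths in parallel between them.
R_inner = 0.016/(0.114×17.4) = 0.008066 K/W
R_stud  = 0.1/(0.116×0.098×17.4) = 0.5056 K/W
R_cav   = 0.1/(0.0257×0.902×17.4) = 0.2479 K/W
1/R_core = 1/R_stud + 1/R_cav → R_core = 0.1663 K/W
R_outer = 0.021/(0.17×17.4) = 0.007099 K/W
R_total = 0.1815 K/W
Q = ΔT/R_total = 37/0.1815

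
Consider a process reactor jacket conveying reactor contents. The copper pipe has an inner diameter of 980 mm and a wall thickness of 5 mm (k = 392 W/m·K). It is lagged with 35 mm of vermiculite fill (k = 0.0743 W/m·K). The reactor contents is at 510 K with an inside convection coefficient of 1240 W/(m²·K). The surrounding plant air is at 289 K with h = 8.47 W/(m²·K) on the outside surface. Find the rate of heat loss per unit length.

q′ ≈ 1210 W/m

Treating each annulus and film as a series resistance:
R_inner film = 1/(h_i·2πr₁L) = 1/(1240×2π×0.49×1) = 2.619×10^-4 K/W
R_copper pipe wall = ln(495/490)/(2π×392×1) = 4.122×10^-6 K/W
R_vermiculite fill = ln(530/495)/(2π×0.0743×1) = 0.1463 K/W
R_outer film = 1/(h_o·2πr_oL) = 1/(8.47×2π×0.53×1) = 0.03545 K/W
R_total = 0.1821 K/W
Q = ΔT/R_total = 221/0.1821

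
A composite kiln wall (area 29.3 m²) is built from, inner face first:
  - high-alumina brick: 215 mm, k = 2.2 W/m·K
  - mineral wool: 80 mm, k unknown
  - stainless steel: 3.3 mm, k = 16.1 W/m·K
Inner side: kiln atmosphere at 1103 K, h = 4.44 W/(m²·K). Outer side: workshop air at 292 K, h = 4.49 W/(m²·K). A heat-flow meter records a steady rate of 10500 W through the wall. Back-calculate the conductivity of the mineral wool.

k ≈ 0.0466 W/(m·K)

Model the wall as resistances in series:
R_inner film = 1/(h_i·A) = 1/(4.44×29.3) = 0.007687 K/W
R_high-alumina brick = L/(kA) = 0.215/(2.2×29.3) = 0.003335 K/W
R_stainless steel = L/(kA) = 0.0033/(16.1×29.3) = 6.996×10^-6 K/W
R_outer film = 1/(h_o·A) = 1/(4.49×29.3) = 0.007601 K/W
Sum of known resistances R_other = 0.01863 K/W
Total R = ΔT/Q = 811/10500 = 0.07724 K/W
R_mineral wool = R_total − R_other = 0.05861 K/W
k = L/(R·A) = 0.08/(0.05861×29.3)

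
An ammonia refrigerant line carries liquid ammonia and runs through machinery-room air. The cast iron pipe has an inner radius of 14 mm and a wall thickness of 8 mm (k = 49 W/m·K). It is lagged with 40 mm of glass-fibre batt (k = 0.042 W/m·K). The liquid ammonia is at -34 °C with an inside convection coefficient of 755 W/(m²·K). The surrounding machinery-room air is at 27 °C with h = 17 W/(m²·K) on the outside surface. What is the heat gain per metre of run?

For a radial system each layer contributes R = ln(r_out/r_in)/(2πkL); films add R = 1/(hA).
R_inner film = 1/(h_i·2πr₁L) = 1/(755×2π×0.014×1) = 0.01506 K/W
R_cast iron pipe wall = ln(22/14)/(2π×49×1) = 0.001468 K/W
R_glass-fibre batt = ln(62/22)/(2π×0.042×1) = 3.926 K/W
R_outer film = 1/(h_o·2πr_oL) = 1/(17×2π×0.062×1) = 0.151 K/W
R_total = 4.094 K/W
Q = ΔT/R_total = 61/4.094

q′ ≈ 14.9 W/m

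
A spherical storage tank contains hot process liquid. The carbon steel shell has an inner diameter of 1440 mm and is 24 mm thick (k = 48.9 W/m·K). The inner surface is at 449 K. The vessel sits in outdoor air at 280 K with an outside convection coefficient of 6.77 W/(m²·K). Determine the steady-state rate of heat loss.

Q ≈ 7930 W

Each spherical layer contributes R = (1/r_i − 1/r_o)/(4πk):
R_carbon steel shell = (1/0.72 − 1/0.744)/(4π×48.9) = 7.291×10^-5 K/W
R_outer film = 1/(h·4πr_o²) = 1/(6.77×4π×0.744²) = 0.02124 K/W
R_total = 0.02131 K/W
Q = ΔT/R_total = 169/0.02131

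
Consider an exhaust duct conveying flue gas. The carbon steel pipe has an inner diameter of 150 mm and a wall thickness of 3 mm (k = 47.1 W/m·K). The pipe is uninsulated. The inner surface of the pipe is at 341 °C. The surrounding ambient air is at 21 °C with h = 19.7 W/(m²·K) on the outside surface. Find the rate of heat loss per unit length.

Treating each annulus and film as a series resistance:
R_carbon steel pipe wall = ln(78/75)/(2π×47.1×1) = 1.325×10^-4 K/W
R_outer film = 1/(h_o·2πr_oL) = 1/(19.7×2π×0.078×1) = 0.1036 K/W
R_total = 0.1037 K/W
Q = ΔT/R_total = 320/0.1037

q′ ≈ 3090 W/m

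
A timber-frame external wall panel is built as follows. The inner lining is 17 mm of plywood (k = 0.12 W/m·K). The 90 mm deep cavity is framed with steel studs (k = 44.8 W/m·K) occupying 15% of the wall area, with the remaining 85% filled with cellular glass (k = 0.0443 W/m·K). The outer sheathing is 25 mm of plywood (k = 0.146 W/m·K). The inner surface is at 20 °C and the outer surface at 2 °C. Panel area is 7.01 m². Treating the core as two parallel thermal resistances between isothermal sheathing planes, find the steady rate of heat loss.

Sheathing layers in series; stud and cavity paths in parallel between them.
R_inner = 0.017/(0.12×7.01) = 0.02021 K/W
R_stud  = 0.09/(44.8×0.15×7.01) = 0.001911 K/W
R_cav   = 0.09/(0.0443×0.85×7.01) = 0.341 K/W
1/R_core = 1/R_stud + 1/R_cav → R_core = 0.0019 K/W
R_outer = 0.025/(0.146×7.01) = 0.02443 K/W
R_total = 0.04654 K/W
Q = ΔT/R_total = 18/0.04654

Q ≈ 387 W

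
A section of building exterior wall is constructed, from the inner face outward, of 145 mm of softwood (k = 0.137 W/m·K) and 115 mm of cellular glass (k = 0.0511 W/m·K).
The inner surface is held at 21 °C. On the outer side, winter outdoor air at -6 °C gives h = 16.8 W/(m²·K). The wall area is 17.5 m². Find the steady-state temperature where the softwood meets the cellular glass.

Model the wall as resistances in series:
R_softwood = L/(kA) = 0.145/(0.137×17.5) = 0.06048 K/W
R_cellular glass = L/(kA) = 0.115/(0.0511×17.5) = 0.1286 K/W
R_outer film = 1/(h_o·A) = 1/(16.8×17.5) = 0.003401 K/W
R_total = 0.1925 K/W;  Q = ΔT/R_total = 27/0.1925 = 140.3 W
T_interface = T_inner − Q·ΣR(inner→interface) = 21 − 140×0.06048

T ≈ 12.5 °C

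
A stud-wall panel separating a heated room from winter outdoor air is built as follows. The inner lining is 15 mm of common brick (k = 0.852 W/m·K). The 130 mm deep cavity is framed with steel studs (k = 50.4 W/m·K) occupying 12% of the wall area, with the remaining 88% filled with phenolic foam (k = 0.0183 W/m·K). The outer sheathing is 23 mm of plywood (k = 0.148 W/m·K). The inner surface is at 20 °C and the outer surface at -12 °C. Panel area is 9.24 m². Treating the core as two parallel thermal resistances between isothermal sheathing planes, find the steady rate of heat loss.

Sheathing layers in series; stud and cavity paths in parallel between them.
R_inner = 0.015/(0.852×9.24) = 0.001905 K/W
R_stud  = 0.13/(50.4×0.12×9.24) = 0.002326 K/W
R_cav   = 0.13/(0.0183×0.88×9.24) = 0.8737 K/W
1/R_core = 1/R_stud + 1/R_cav → R_core = 0.00232 K/W
R_outer = 0.023/(0.148×9.24) = 0.01682 K/W
R_total = 0.02104 K/W
Q = ΔT/R_total = 32/0.02104

Q ≈ 1520 W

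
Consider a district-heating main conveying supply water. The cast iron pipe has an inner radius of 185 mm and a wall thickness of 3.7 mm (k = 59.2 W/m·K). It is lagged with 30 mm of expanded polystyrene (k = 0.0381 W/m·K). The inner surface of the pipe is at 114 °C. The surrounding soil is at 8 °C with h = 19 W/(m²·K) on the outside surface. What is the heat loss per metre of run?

Radial resistances (cylindrical: R_cond = ln(r_o/r_i)/(2πkL), R_conv = 1/(h·2πrL)):
R_cast iron pipe wall = ln(188.7/185)/(2π×59.2×1) = 5.324×10^-5 K/W
R_expanded polystyrene = ln(218.7/188.7)/(2π×0.0381×1) = 0.6163 K/W
R_outer film = 1/(h_o·2πr_oL) = 1/(19×2π×0.2187×1) = 0.0383 K/W
R_total = 0.6547 K/W
Q = ΔT/R_total = 106/0.6547

q′ ≈ 162 W/m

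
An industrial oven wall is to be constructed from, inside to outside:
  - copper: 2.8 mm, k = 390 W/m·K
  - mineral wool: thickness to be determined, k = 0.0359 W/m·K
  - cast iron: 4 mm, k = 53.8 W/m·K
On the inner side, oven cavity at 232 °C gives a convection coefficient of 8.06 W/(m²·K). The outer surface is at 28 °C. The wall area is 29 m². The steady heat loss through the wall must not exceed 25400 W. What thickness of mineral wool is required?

Thermal resistances in series:
R_inner film = 1/(h_i·A) = 1/(8.06×29) = 0.004278 K/W
R_copper = L/(kA) = 0.0028/(390×29) = 2.476×10^-7 K/W
R_cast iron = L/(kA) = 0.004/(53.8×29) = 2.564×10^-6 K/W
Sum of the known resistances R_other = 0.004281 K/W
Required total resistance R_tot = ΔT/Q_allow = 204/25400 = 0.008031 K/W
R_mineral wool = R_tot − R_other = 0.00375 K/W
L = R·k·A = 0.00375×0.0359×29

L ≈ 3.9 mm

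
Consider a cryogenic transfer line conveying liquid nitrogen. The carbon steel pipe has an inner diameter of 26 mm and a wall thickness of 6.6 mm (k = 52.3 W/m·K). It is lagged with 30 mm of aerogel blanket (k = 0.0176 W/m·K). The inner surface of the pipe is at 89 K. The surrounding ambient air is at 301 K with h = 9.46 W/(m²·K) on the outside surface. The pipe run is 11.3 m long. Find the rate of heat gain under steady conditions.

Cylindrical conduction, so R = ln(r₂/r₁)/(2πkL) per layer, in series:
R_carbon steel pipe wall = ln(19.6/13)/(2π×52.3×11.3) = 1.106×10^-4 K/W
R_aerogel blanket = ln(49.6/19.6)/(2π×0.0176×11.3) = 0.743 K/W
R_outer film = 1/(h_o·2πr_oL) = 1/(9.46×2π×0.0496×11.3) = 0.03002 K/W
R_total = 0.7731 K/W
Q = ΔT/R_total = 212/0.7731

Q ≈ 274 W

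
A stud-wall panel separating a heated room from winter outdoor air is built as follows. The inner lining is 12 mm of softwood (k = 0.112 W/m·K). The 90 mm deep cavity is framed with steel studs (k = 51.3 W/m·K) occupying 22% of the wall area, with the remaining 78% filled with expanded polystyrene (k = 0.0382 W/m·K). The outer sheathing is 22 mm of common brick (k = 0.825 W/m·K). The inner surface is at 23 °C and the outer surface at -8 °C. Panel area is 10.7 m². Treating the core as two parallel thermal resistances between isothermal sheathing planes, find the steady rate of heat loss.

Q ≈ 2340 W

Sheathing layers in series; stud and cavity paths in parallel between them.
R_inner = 0.012/(0.112×10.7) = 0.01001 K/W
R_stud  = 0.09/(51.3×0.22×10.7) = 7.453×10^-4 K/W
R_cav   = 0.09/(0.0382×0.78×10.7) = 0.2823 K/W
1/R_core = 1/R_stud + 1/R_cav → R_core = 7.433×10^-4 K/W
R_outer = 0.022/(0.825×10.7) = 0.002492 K/W
R_total = 0.01325 K/W
Q = ΔT/R_total = 31/0.01325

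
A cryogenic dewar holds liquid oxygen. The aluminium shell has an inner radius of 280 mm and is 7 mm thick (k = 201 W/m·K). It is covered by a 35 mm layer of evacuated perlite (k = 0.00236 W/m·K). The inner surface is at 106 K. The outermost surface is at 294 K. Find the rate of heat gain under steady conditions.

Radial (spherical) resistances in series:
R_aluminium shell = (1/0.28 − 1/0.287)/(4π×201) = 3.449×10^-5 K/W
R_evacuated perlite = (1/0.287 − 1/0.322)/(4π×0.00236) = 12.77 K/W
R_total = 12.77 K/W
Q = ΔT/R_total = 188/12.77

Q ≈ 14.7 W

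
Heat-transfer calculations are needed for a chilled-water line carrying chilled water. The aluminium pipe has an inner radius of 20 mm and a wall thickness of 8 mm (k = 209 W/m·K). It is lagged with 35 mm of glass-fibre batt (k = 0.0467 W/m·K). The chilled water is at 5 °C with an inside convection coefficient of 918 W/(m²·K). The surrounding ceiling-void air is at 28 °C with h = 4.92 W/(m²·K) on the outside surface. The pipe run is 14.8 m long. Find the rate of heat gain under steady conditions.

Q ≈ 104 W

Radial resistances (cylindrical: R_cond = ln(r_o/r_i)/(2πkL), R_conv = 1/(h·2πrL)):
R_inner film = 1/(h_i·2πr₁L) = 1/(918×2π×0.02×14.8) = 5.857×10^-4 K/W
R_aluminium pipe wall = ln(28/20)/(2π×209×14.8) = 1.731×10^-5 K/W
R_glass-fibre batt = ln(63/28)/(2π×0.0467×14.8) = 0.1867 K/W
R_outer film = 1/(h_o·2πr_oL) = 1/(4.92×2π×0.063×14.8) = 0.03469 K/W
R_total = 0.222 K/W
Q = ΔT/R_total = 23/0.222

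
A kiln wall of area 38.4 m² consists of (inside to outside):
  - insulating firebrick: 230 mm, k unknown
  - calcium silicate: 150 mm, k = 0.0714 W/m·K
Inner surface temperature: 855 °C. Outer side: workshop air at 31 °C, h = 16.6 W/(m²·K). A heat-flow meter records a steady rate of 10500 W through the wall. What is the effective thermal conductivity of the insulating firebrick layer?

Using the resistance-network approach (series):
R_calcium silicate = L/(kA) = 0.15/(0.0714×38.4) = 0.05471 K/W
R_outer film = 1/(h_o·A) = 1/(16.6×38.4) = 0.001569 K/W
Sum of known resistances R_other = 0.05628 K/W
Total R = ΔT/Q = 824/10500 = 0.07848 K/W
R_insulating firebrick = R_total − R_other = 0.0222 K/W
k = L/(R·A) = 0.23/(0.0222×38.4)

k ≈ 0.27 W/(m·K)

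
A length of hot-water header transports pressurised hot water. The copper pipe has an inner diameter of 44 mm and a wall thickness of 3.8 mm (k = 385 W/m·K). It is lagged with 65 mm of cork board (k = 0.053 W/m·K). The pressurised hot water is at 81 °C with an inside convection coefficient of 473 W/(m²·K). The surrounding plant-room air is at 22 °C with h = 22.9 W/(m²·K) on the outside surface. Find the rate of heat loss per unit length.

q′ ≈ 15.2 W/m

Radial resistances (cylindrical: R_cond = ln(r_o/r_i)/(2πkL), R_conv = 1/(h·2πrL)):
R_inner film = 1/(h_i·2πr₁L) = 1/(473×2π×0.022×1) = 0.01529 K/W
R_copper pipe wall = ln(25.8/22)/(2π×385×1) = 6.587×10^-5 K/W
R_cork board = ln(90.8/25.8)/(2π×0.053×1) = 3.779 K/W
R_outer film = 1/(h_o·2πr_oL) = 1/(22.9×2π×0.0908×1) = 0.07654 K/W
R_total = 3.87 K/W
Q = ΔT/R_total = 59/3.87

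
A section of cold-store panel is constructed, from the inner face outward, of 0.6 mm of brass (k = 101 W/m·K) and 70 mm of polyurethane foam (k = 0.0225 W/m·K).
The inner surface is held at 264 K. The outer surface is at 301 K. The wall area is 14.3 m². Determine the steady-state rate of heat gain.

Series thermal resistances:
R_brass = L/(kA) = 0.0006/(101×14.3) = 4.154×10^-7 K/W
R_polyurethane foam = L/(kA) = 0.07/(0.0225×14.3) = 0.2176 K/W
R_total = 0.2176 K/W
Q = ΔT / R_total = 37 / 0.2176

Q ≈ 170 W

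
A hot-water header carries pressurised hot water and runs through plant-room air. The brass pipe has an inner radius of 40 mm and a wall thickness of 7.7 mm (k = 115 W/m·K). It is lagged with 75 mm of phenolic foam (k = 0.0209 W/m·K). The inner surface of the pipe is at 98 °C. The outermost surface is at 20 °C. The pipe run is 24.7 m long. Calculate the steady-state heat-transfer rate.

Cylindrical conduction, so R = ln(r₂/r₁)/(2πkL) per layer, in series:
R_brass pipe wall = ln(47.7/40)/(2π×115×24.7) = 9.864×10^-6 K/W
R_phenolic foam = ln(122.7/47.7)/(2π×0.0209×24.7) = 0.2913 K/W
R_total = 0.2913 K/W
Q = ΔT/R_total = 78/0.2913

Q ≈ 268 W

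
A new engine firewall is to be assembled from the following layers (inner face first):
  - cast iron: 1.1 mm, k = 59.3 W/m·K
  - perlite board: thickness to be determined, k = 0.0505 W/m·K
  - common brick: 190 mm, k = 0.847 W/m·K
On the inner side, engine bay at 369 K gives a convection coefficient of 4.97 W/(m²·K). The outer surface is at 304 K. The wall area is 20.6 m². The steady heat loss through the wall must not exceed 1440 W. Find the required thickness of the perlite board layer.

Series thermal resistances:
R_inner film = 1/(h_i·A) = 1/(4.97×20.6) = 0.009767 K/W
R_cast iron = L/(kA) = 0.0011/(59.3×20.6) = 9.005×10^-7 K/W
R_common brick = L/(kA) = 0.19/(0.847×20.6) = 0.01089 K/W
Sum of the known resistances R_other = 0.02066 K/W
Required total resistance R_tot = ΔT/Q_allow = 65/1440 = 0.04514 K/W
R_perlite board = R_tot − R_other = 0.02448 K/W
L = R·k·A = 0.02448×0.0505×20.6

L ≈ 25.5 mm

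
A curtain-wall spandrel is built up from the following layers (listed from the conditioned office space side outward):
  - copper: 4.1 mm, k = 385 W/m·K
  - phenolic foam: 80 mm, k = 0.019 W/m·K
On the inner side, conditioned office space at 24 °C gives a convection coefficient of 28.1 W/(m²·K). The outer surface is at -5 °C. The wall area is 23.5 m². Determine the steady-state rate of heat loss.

Treating each layer as a thermal resistance in series:
R_inner film = 1/(h_i·A) = 1/(28.1×23.5) = 0.001514 K/W
R_copper = L/(kA) = 0.0041/(385×23.5) = 4.532×10^-7 K/W
R_phenolic foam = L/(kA) = 0.08/(0.019×23.5) = 0.1792 K/W
R_total = 0.1807 K/W
Q = ΔT / R_total = 29 / 0.1807

Q ≈ 160 W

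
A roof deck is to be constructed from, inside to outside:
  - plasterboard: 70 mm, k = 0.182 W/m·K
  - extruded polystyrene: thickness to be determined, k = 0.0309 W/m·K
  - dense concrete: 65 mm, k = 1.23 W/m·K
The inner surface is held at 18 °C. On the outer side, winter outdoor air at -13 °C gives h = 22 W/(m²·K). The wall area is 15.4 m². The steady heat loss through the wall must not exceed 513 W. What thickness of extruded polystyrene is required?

Thermal resistances in series:
R_plasterboard = L/(kA) = 0.07/(0.182×15.4) = 0.02498 K/W
R_dense concrete = L/(kA) = 0.065/(1.23×15.4) = 0.003432 K/W
R_outer film = 1/(h_o·A) = 1/(22×15.4) = 0.002952 K/W
Sum of the known resistances R_other = 0.03136 K/W
Required total resistance R_tot = ΔT/Q_allow = 31/513 = 0.06043 K/W
R_extruded polystyrene = R_tot − R_other = 0.02907 K/W
L = R·k·A = 0.02907×0.0309×15.4

L ≈ 13.8 mm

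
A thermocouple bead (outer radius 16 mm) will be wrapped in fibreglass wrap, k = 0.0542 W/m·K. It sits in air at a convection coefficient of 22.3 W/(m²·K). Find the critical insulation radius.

r_cr ≈ 4.86 mm

For a sphere r_cr = 2k/h = 2×0.0542/22.3
r_cr = 4.86 mm; since the bare radius (16 mm) is above r_cr, any added insulation will reduce heat loss.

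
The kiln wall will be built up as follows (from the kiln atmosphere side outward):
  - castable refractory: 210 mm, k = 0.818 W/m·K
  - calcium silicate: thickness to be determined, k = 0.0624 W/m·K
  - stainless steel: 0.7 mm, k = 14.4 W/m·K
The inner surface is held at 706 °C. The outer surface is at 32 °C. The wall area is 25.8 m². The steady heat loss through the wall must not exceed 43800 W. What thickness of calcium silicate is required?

L ≈ 8.75 mm

Model the wall as resistances in series:
R_castable refractory = L/(kA) = 0.21/(0.818×25.8) = 0.009951 K/W
R_stainless steel = L/(kA) = 0.0007/(14.4×25.8) = 1.884×10^-6 K/W
Sum of the known resistances R_other = 0.009952 K/W
Required total resistance R_tot = ΔT/Q_allow = 674/43800 = 0.01539 K/W
R_calcium silicate = R_tot − R_other = 0.005436 K/W
L = R·k·A = 0.005436×0.0624×25.8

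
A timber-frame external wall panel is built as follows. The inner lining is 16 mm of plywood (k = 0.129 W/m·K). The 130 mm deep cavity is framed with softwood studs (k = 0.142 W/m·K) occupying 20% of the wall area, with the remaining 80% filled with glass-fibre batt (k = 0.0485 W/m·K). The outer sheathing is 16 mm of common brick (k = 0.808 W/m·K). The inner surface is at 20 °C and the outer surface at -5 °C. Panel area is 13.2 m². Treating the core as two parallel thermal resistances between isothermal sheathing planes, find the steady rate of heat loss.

Q ≈ 159 W

Sheathing layers in series; stud and cavity paths in parallel between them.
R_inner = 0.016/(0.129×13.2) = 0.009396 K/W
R_stud  = 0.13/(0.142×0.2×13.2) = 0.3468 K/W
R_cav   = 0.13/(0.0485×0.8×13.2) = 0.2538 K/W
1/R_core = 1/R_stud + 1/R_cav → R_core = 0.1466 K/W
R_outer = 0.016/(0.808×13.2) = 0.0015 K/W
R_total = 0.1575 K/W
Q = ΔT/R_total = 25/0.1575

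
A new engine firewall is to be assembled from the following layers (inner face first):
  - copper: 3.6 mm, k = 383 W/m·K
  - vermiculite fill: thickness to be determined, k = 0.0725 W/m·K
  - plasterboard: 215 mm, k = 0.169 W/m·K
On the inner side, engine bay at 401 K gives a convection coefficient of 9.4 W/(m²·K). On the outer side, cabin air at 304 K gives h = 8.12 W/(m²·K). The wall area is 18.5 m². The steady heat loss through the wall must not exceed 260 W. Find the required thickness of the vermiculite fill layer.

L ≈ 392 mm

Using the resistance-network approach (series):
R_inner film = 1/(h_i·A) = 1/(9.4×18.5) = 0.00575 K/W
R_copper = L/(kA) = 0.0036/(383×18.5) = 5.081×10^-7 K/W
R_plasterboard = L/(kA) = 0.215/(0.169×18.5) = 0.06877 K/W
R_outer film = 1/(h_o·A) = 1/(8.12×18.5) = 0.006657 K/W
Sum of the known resistances R_other = 0.08117 K/W
Required total resistance R_tot = ΔT/Q_allow = 97/260 = 0.3731 K/W
R_vermiculite fill = R_tot − R_other = 0.2919 K/W
L = R·k·A = 0.2919×0.0725×18.5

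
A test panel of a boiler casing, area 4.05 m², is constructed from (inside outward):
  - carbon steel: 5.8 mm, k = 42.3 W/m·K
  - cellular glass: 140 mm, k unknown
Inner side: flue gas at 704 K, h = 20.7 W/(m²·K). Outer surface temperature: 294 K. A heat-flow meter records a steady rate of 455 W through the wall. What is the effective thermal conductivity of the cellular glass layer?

Model the wall as resistances in series:
R_inner film = 1/(h_i·A) = 1/(20.7×4.05) = 0.01193 K/W
R_carbon steel = L/(kA) = 0.0058/(42.3×4.05) = 3.386×10^-5 K/W
Sum of known resistances R_other = 0.01196 K/W
Total R = ΔT/Q = 410/455 = 0.9011 K/W
R_cellular glass = R_total − R_other = 0.8891 K/W
k = L/(R·A) = 0.14/(0.8891×4.05)

k ≈ 0.0389 W/(m·K)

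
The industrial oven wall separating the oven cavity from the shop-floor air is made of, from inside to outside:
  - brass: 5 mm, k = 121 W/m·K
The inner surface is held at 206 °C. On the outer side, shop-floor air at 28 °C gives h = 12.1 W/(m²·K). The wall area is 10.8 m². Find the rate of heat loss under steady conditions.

Treating each layer as a thermal resistance in series:
R_brass = L/(kA) = 0.005/(121×10.8) = 3.826×10^-6 K/W
R_outer film = 1/(h_o·A) = 1/(12.1×10.8) = 0.007652 K/W
R_total = 0.007656 K/W
Q = ΔT / R_total = 178 / 0.007656

Q ≈ 23200 W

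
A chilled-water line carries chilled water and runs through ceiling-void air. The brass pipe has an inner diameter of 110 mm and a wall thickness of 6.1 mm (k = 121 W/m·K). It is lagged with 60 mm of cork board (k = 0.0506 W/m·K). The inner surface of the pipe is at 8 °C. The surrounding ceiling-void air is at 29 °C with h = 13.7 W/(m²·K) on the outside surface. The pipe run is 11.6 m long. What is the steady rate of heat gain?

Q ≈ 108 W

Per-layer cylindrical resistances, series-summed:
R_brass pipe wall = ln(61.1/55)/(2π×121×11.6) = 1.193×10^-5 K/W
R_cork board = ln(121.1/61.1)/(2π×0.0506×11.6) = 0.1855 K/W
R_outer film = 1/(h_o·2πr_oL) = 1/(13.7×2π×0.1211×11.6) = 0.00827 K/W
R_total = 0.1938 K/W
Q = ΔT/R_total = 21/0.1938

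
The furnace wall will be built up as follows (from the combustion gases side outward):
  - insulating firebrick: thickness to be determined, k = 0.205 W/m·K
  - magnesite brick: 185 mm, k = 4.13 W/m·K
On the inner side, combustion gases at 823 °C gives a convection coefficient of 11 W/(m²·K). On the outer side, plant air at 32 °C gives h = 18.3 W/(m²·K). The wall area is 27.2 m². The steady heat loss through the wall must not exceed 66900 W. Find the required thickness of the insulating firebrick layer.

Thermal resistances in series:
R_inner film = 1/(h_i·A) = 1/(11×27.2) = 0.003342 K/W
R_magnesite brick = L/(kA) = 0.185/(4.13×27.2) = 0.001647 K/W
R_outer film = 1/(h_o·A) = 1/(18.3×27.2) = 0.002009 K/W
Sum of the known resistances R_other = 0.006998 K/W
Required total resistance R_tot = ΔT/Q_allow = 791/66900 = 0.01182 K/W
R_insulating firebrick = R_tot − R_other = 0.004826 K/W
L = R·k·A = 0.004826×0.205×27.2

L ≈ 26.9 mm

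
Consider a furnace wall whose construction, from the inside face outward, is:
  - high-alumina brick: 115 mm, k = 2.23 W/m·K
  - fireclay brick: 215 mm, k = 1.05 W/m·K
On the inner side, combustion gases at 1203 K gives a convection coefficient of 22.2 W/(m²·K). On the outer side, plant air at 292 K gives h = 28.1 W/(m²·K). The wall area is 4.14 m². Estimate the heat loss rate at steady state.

Q ≈ 11200 W

Model the wall as resistances in series:
R_inner film = 1/(h_i·A) = 1/(22.2×4.14) = 0.01088 K/W
R_high-alumina brick = L/(kA) = 0.115/(2.23×4.14) = 0.01246 K/W
R_fireclay brick = L/(kA) = 0.215/(1.05×4.14) = 0.04946 K/W
R_outer film = 1/(h_o·A) = 1/(28.1×4.14) = 0.008596 K/W
R_total = 0.08139 K/W
Q = ΔT / R_total = 911 / 0.08139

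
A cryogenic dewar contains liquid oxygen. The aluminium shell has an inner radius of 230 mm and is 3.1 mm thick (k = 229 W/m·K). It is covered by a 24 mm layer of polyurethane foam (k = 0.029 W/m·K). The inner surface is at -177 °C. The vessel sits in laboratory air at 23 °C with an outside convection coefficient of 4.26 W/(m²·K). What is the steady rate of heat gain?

Q ≈ 145 W

Spherical conduction: R = (1/r_in − 1/r_out)/(4πk) per layer; series-sum.
R_aluminium shell = (1/0.23 − 1/0.2331)/(4π×229) = 2.009×10^-5 K/W
R_polyurethane foam = (1/0.2331 − 1/0.2571)/(4π×0.029) = 1.099 K/W
R_outer film = 1/(h·4πr_o²) = 1/(4.26×4π×0.2571²) = 0.2826 K/W
R_total = 1.382 K/W
Q = ΔT/R_total = 200/1.382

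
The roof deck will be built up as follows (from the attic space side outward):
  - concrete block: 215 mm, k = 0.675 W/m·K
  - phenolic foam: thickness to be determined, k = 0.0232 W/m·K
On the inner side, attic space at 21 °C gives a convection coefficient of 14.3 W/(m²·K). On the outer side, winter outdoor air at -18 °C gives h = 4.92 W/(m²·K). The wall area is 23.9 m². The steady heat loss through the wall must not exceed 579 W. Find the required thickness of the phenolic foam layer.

L ≈ 23.6 mm

Model the wall as resistances in series:
R_inner film = 1/(h_i·A) = 1/(14.3×23.9) = 0.002926 K/W
R_concrete block = L/(kA) = 0.215/(0.675×23.9) = 0.01333 K/W
R_outer film = 1/(h_o·A) = 1/(4.92×23.9) = 0.008504 K/W
Sum of the known resistances R_other = 0.02476 K/W
Required total resistance R_tot = ΔT/Q_allow = 39/579 = 0.06736 K/W
R_phenolic foam = R_tot − R_other = 0.0426 K/W
L = R·k·A = 0.0426×0.0232×23.9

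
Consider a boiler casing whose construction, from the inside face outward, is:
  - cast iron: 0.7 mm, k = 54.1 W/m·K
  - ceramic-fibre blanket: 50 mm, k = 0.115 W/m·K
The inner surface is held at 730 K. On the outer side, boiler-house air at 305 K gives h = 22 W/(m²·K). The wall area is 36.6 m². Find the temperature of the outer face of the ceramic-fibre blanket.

T ≈ 345 K

Using the resistance-network approach (series):
R_cast iron = L/(kA) = 0.0007/(54.1×36.6) = 3.535×10^-7 K/W
R_ceramic-fibre blanket = L/(kA) = 0.05/(0.115×36.6) = 0.01188 K/W
R_outer film = 1/(h_o·A) = 1/(22×36.6) = 0.001242 K/W
R_total = 0.01312 K/W;  Q = ΔT/R_total = 425/0.01312 = 32390 W
T_interface = T_inner − Q·ΣR(inner→interface) = 730 − 32400×0.01188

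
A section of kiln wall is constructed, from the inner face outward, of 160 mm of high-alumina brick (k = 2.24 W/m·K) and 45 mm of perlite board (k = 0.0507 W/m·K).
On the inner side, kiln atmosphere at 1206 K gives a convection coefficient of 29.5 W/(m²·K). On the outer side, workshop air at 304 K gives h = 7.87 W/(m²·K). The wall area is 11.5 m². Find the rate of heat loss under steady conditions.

Using the resistance-network approach (series):
R_inner film = 1/(h_i·A) = 1/(29.5×11.5) = 0.002948 K/W
R_high-alumina brick = L/(kA) = 0.16/(2.24×11.5) = 0.006211 K/W
R_perlite board = L/(kA) = 0.045/(0.0507×11.5) = 0.07718 K/W
R_outer film = 1/(h_o·A) = 1/(7.87×11.5) = 0.01105 K/W
R_total = 0.09739 K/W
Q = ΔT / R_total = 902 / 0.09739

Q ≈ 9260 W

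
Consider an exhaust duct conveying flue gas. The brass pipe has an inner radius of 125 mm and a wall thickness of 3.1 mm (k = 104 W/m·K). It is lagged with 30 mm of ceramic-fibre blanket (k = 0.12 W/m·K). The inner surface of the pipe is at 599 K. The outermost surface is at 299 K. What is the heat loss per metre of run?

Per-layer cylindrical resistances, series-summed:
R_brass pipe wall = ln(128.1/125)/(2π×104×1) = 3.749×10^-5 K/W
R_ceramic-fibre blanket = ln(158.1/128.1)/(2π×0.12×1) = 0.2791 K/W
R_total = 0.2791 K/W
Q = ΔT/R_total = 300/0.2791

q′ ≈ 1070 W/m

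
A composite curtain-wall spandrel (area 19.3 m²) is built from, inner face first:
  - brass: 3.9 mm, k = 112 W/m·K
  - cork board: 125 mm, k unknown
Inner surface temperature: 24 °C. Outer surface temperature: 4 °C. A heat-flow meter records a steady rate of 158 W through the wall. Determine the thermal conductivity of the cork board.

k ≈ 0.0512 W/(m·K)

Model the wall as resistances in series:
R_brass = L/(kA) = 0.0039/(112×19.3) = 1.804×10^-6 K/W
Sum of known resistances R_other = 1.804×10^-6 K/W
Total R = ΔT/Q = 20/158 = 0.1266 K/W
R_cork board = R_total − R_other = 0.1266 K/W
k = L/(R·A) = 0.125/(0.1266×19.3)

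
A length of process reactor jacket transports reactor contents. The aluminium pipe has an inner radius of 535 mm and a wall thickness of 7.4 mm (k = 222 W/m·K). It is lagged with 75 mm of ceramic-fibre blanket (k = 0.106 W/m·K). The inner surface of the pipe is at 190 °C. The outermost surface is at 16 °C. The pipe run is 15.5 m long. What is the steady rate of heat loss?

Q ≈ 13900 W

For a radial system each layer contributes R = ln(r_out/r_in)/(2πkL); films add R = 1/(hA).
R_aluminium pipe wall = ln(542.4/535)/(2π×222×15.5) = 6.354×10^-7 K/W
R_ceramic-fibre blanket = ln(617.4/542.4)/(2π×0.106×15.5) = 0.01255 K/W
R_total = 0.01255 K/W
Q = ΔT/R_total = 174/0.01255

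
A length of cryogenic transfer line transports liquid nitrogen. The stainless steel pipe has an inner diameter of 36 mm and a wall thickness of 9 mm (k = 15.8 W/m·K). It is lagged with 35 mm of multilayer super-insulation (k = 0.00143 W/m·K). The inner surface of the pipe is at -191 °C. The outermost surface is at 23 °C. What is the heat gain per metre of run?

Per-layer cylindrical resistances, series-summed:
R_stainless steel pipe wall = ln(27/18)/(2π×15.8×1) = 0.004084 K/W
R_multilayer super-insulation = ln(62/27)/(2π×0.00143×1) = 92.52 K/W
R_total = 92.53 K/W
Q = ΔT/R_total = 214/92.53

q′ ≈ 2.31 W/m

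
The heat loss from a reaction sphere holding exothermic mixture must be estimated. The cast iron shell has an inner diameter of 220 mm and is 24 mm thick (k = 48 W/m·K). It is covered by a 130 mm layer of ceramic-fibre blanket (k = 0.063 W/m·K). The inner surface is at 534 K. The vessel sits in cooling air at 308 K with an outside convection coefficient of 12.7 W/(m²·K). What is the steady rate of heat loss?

Each spherical layer contributes R = (1/r_i − 1/r_o)/(4πk):
R_cast iron shell = (1/0.11 − 1/0.134)/(4π×48) = 0.002699 K/W
R_ceramic-fibre blanket = (1/0.134 − 1/0.264)/(4π×0.063) = 4.642 K/W
R_outer film = 1/(h·4πr_o²) = 1/(12.7×4π×0.264²) = 0.0899 K/W
R_total = 4.734 K/W
Q = ΔT/R_total = 226/4.734

Q ≈ 47.7 W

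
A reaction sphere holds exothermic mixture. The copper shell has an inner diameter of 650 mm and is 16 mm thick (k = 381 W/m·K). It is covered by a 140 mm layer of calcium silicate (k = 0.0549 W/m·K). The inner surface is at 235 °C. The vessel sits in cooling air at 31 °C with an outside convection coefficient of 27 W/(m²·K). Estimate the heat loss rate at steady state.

For a spherical shell R = (1/r₁ − 1/r₂)/(4πk); film R = 1/(h·4πr²). In series:
R_copper shell = (1/0.325 − 1/0.341)/(4π×381) = 3.015×10^-5 K/W
R_calcium silicate = (1/0.341 − 1/0.481)/(4π×0.0549) = 1.237 K/W
R_outer film = 1/(h·4πr_o²) = 1/(27×4π×0.481²) = 0.01274 K/W
R_total = 1.25 K/W
Q = ΔT/R_total = 204/1.25

Q ≈ 163 W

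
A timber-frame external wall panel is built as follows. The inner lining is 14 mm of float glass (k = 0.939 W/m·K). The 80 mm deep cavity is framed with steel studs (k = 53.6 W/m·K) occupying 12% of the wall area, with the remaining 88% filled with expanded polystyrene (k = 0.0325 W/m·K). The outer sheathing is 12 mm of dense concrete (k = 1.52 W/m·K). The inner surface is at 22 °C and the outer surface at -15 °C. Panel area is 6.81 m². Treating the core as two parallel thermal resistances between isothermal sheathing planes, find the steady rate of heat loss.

Q ≈ 7160 W

Sheathing layers in series; stud and cavity paths in parallel between them.
R_inner = 0.014/(0.939×6.81) = 0.002189 K/W
R_stud  = 0.08/(53.6×0.12×6.81) = 0.001826 K/W
R_cav   = 0.08/(0.0325×0.88×6.81) = 0.4107 K/W
1/R_core = 1/R_stud + 1/R_cav → R_core = 0.001818 K/W
R_outer = 0.012/(1.52×6.81) = 0.001159 K/W
R_total = 0.005167 K/W
Q = ΔT/R_total = 37/0.005167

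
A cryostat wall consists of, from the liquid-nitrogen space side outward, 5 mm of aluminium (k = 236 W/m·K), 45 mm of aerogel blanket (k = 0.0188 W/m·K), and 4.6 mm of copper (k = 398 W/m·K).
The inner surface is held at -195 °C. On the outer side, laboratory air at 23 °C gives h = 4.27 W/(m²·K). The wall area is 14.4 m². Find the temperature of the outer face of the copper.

Using the resistance-network approach (series):
R_aluminium = L/(kA) = 0.005/(236×14.4) = 1.471×10^-6 K/W
R_aerogel blanket = L/(kA) = 0.045/(0.0188×14.4) = 0.1662 K/W
R_copper = L/(kA) = 0.0046/(398×14.4) = 8.026×10^-7 K/W
R_outer film = 1/(h_o·A) = 1/(4.27×14.4) = 0.01626 K/W
R_total = 0.1825 K/W;  Q = ΔT/R_total = 218/0.1825 = 1195 W
T_interface = T_inner + Q·ΣR(inner→interface) = -195 + 1190×0.1662

T ≈ 3.57 °C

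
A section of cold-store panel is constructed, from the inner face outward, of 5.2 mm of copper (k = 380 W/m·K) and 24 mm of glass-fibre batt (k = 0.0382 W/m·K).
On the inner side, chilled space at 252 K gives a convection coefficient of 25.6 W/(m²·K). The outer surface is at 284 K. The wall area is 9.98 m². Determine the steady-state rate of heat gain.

Thermal resistances in series:
R_inner film = 1/(h_i·A) = 1/(25.6×9.98) = 0.003914 K/W
R_copper = L/(kA) = 0.0052/(380×9.98) = 1.371×10^-6 K/W
R_glass-fibre batt = L/(kA) = 0.024/(0.0382×9.98) = 0.06295 K/W
R_total = 0.06687 K/W
Q = ΔT / R_total = 32 / 0.06687

Q ≈ 479 W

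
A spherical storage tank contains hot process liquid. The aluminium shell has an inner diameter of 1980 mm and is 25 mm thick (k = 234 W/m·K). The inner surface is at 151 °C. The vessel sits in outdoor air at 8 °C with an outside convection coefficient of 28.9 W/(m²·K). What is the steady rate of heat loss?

Spherical conduction: R = (1/r_in − 1/r_out)/(4πk) per layer; series-sum.
R_aluminium shell = (1/0.99 − 1/1.015)/(4π×234) = 8.461×10^-6 K/W
R_outer film = 1/(h·4πr_o²) = 1/(28.9×4π×1.015²) = 0.002673 K/W
R_total = 0.002681 K/W
Q = ΔT/R_total = 143/0.002681

Q ≈ 53300 W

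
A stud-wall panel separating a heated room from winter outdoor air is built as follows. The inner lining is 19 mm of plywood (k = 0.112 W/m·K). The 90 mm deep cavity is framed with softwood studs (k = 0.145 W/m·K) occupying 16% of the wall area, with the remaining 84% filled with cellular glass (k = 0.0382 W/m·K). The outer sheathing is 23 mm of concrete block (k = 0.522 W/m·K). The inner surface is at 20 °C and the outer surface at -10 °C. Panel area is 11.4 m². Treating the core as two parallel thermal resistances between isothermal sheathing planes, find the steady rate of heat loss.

Q ≈ 186 W

Sheathing layers in series; stud and cavity paths in parallel between them.
R_inner = 0.019/(0.112×11.4) = 0.01488 K/W
R_stud  = 0.09/(0.145×0.16×11.4) = 0.3403 K/W
R_cav   = 0.09/(0.0382×0.84×11.4) = 0.246 K/W
1/R_core = 1/R_stud + 1/R_cav → R_core = 0.1428 K/W
R_outer = 0.023/(0.522×11.4) = 0.003865 K/W
R_total = 0.1615 K/W
Q = ΔT/R_total = 30/0.1615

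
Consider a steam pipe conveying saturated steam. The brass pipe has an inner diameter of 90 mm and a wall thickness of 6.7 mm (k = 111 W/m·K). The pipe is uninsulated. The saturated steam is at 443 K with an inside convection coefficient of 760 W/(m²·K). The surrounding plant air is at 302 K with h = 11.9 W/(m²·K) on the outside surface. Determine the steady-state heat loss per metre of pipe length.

Per-layer cylindrical resistances, series-summed:
R_inner film = 1/(h_i·2πr₁L) = 1/(760×2π×0.045×1) = 0.004654 K/W
R_brass pipe wall = ln(51.7/45)/(2π×111×1) = 1.99×10^-4 K/W
R_outer film = 1/(h_o·2πr_oL) = 1/(11.9×2π×0.0517×1) = 0.2587 K/W
R_total = 0.2635 K/W
Q = ΔT/R_total = 141/0.2635

q′ ≈ 535 W/m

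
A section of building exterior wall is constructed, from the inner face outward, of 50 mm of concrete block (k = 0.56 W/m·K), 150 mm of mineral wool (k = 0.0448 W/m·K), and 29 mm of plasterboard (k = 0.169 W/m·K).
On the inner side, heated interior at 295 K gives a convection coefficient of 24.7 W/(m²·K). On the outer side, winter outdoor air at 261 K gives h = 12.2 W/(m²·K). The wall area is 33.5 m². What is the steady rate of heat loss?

Series thermal resistances:
R_inner film = 1/(h_i·A) = 1/(24.7×33.5) = 0.001209 K/W
R_concrete block = L/(kA) = 0.05/(0.56×33.5) = 0.002665 K/W
R_mineral wool = L/(kA) = 0.15/(0.0448×33.5) = 0.09995 K/W
R_plasterboard = L/(kA) = 0.029/(0.169×33.5) = 0.005122 K/W
R_outer film = 1/(h_o·A) = 1/(12.2×33.5) = 0.002447 K/W
R_total = 0.1114 K/W
Q = ΔT / R_total = 34 / 0.1114

Q ≈ 305 W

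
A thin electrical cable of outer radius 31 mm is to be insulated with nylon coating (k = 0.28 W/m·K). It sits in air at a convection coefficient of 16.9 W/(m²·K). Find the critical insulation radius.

For a cylinder r_cr = k/h = 0.28/16.9
r_cr = 16.6 mm; since the bare radius (31 mm) is above r_cr, any added insulation will reduce heat loss.

r_cr ≈ 16.6 mm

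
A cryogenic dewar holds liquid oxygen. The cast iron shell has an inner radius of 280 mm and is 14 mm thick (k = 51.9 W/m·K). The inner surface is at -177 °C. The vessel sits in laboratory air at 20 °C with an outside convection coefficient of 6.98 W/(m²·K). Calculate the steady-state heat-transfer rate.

Q ≈ 1490 W

For a spherical shell R = (1/r₁ − 1/r₂)/(4πk); film R = 1/(h·4πr²). In series:
R_cast iron shell = (1/0.28 − 1/0.294)/(4π×51.9) = 2.608×10^-4 K/W
R_outer film = 1/(h·4πr_o²) = 1/(6.98×4π×0.294²) = 0.1319 K/W
R_total = 0.1322 K/W
Q = ΔT/R_total = 197/0.1322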